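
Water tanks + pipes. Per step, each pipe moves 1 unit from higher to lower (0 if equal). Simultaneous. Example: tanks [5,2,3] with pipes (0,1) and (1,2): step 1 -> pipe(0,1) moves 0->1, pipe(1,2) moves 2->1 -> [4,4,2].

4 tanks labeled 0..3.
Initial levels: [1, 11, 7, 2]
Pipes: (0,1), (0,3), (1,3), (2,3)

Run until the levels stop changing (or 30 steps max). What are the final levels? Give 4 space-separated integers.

Answer: 4 5 5 7

Derivation:
Step 1: flows [1->0,3->0,1->3,2->3] -> levels [3 9 6 3]
Step 2: flows [1->0,0=3,1->3,2->3] -> levels [4 7 5 5]
Step 3: flows [1->0,3->0,1->3,2=3] -> levels [6 5 5 5]
Step 4: flows [0->1,0->3,1=3,2=3] -> levels [4 6 5 6]
Step 5: flows [1->0,3->0,1=3,3->2] -> levels [6 5 6 4]
Step 6: flows [0->1,0->3,1->3,2->3] -> levels [4 5 5 7]
Step 7: flows [1->0,3->0,3->1,3->2] -> levels [6 5 6 4]
  -> period-2 cycle: step 7 state = step 5 state; never stabilizes
  -> state at step 30: (30-5) mod 2 = 1, same as step 6 -> [4 5 5 7]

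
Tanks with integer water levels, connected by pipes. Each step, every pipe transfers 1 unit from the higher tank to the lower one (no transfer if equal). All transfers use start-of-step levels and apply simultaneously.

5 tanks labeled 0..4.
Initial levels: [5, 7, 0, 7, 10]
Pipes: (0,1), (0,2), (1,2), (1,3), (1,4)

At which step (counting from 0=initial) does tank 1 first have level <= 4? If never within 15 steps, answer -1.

Answer: 5

Derivation:
Step 1: flows [1->0,0->2,1->2,1=3,4->1] -> levels [5 6 2 7 9]
Step 2: flows [1->0,0->2,1->2,3->1,4->1] -> levels [5 6 4 6 8]
Step 3: flows [1->0,0->2,1->2,1=3,4->1] -> levels [5 5 6 6 7]
Step 4: flows [0=1,2->0,2->1,3->1,4->1] -> levels [6 8 4 5 6]
Step 5: flows [1->0,0->2,1->2,1->3,1->4] -> levels [6 4 6 6 7]
Tank 1 first reaches <=4 at step 5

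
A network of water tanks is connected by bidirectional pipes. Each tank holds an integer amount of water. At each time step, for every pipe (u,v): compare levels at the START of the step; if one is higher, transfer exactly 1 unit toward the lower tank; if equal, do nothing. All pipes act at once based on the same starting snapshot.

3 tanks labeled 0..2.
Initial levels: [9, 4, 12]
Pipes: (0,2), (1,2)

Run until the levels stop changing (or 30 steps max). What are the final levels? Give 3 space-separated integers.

Answer: 9 9 7

Derivation:
Step 1: flows [2->0,2->1] -> levels [10 5 10]
Step 2: flows [0=2,2->1] -> levels [10 6 9]
Step 3: flows [0->2,2->1] -> levels [9 7 9]
Step 4: flows [0=2,2->1] -> levels [9 8 8]
Step 5: flows [0->2,1=2] -> levels [8 8 9]
Step 6: flows [2->0,2->1] -> levels [9 9 7]
Step 7: flows [0->2,1->2] -> levels [8 8 9]
  -> period-2 cycle: step 7 state = step 5 state; never stabilizes
  -> state at step 30: (30-5) mod 2 = 1, same as step 6 -> [9 9 7]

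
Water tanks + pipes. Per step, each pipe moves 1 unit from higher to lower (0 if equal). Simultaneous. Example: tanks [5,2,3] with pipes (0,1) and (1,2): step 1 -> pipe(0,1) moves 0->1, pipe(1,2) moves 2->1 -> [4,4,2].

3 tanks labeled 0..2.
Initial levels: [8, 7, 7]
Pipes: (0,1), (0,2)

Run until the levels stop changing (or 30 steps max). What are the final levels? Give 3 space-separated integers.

Step 1: flows [0->1,0->2] -> levels [6 8 8]
Step 2: flows [1->0,2->0] -> levels [8 7 7]
  -> period-2 cycle: step 2 state = step 0 state; never stabilizes
  -> state at step 30: (30-0) mod 2 = 0, same as step 0 -> [8 7 7]

Answer: 8 7 7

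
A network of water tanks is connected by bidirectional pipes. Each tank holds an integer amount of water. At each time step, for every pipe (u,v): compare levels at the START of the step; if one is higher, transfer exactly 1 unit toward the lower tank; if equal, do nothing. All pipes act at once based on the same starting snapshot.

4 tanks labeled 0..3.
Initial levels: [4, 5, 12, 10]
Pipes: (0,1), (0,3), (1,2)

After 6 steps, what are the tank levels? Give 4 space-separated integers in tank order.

Step 1: flows [1->0,3->0,2->1] -> levels [6 5 11 9]
Step 2: flows [0->1,3->0,2->1] -> levels [6 7 10 8]
Step 3: flows [1->0,3->0,2->1] -> levels [8 7 9 7]
Step 4: flows [0->1,0->3,2->1] -> levels [6 9 8 8]
Step 5: flows [1->0,3->0,1->2] -> levels [8 7 9 7]
  -> period-2 cycle: step 5 state = step 3 state
  -> state at step 6: (6-3) mod 2 = 1, same as step 4 -> [6 9 8 8]

Answer: 6 9 8 8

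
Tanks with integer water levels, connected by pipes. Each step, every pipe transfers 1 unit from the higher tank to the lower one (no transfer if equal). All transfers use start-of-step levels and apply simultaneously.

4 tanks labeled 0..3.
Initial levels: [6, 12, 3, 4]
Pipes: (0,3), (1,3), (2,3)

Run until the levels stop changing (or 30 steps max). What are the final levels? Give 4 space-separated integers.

Answer: 6 8 6 5

Derivation:
Step 1: flows [0->3,1->3,3->2] -> levels [5 11 4 5]
Step 2: flows [0=3,1->3,3->2] -> levels [5 10 5 5]
Step 3: flows [0=3,1->3,2=3] -> levels [5 9 5 6]
Step 4: flows [3->0,1->3,3->2] -> levels [6 8 6 5]
Step 5: flows [0->3,1->3,2->3] -> levels [5 7 5 8]
Step 6: flows [3->0,3->1,3->2] -> levels [6 8 6 5]
  -> period-2 cycle: step 6 state = step 4 state; never stabilizes
  -> state at step 30: (30-4) mod 2 = 0, same as step 4 -> [6 8 6 5]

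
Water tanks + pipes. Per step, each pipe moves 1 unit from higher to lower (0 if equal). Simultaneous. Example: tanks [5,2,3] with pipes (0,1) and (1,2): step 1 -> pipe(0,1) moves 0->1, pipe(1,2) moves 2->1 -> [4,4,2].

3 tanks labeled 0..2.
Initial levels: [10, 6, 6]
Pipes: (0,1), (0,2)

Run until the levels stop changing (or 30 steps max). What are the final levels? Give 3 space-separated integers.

Answer: 6 8 8

Derivation:
Step 1: flows [0->1,0->2] -> levels [8 7 7]
Step 2: flows [0->1,0->2] -> levels [6 8 8]
Step 3: flows [1->0,2->0] -> levels [8 7 7]
  -> period-2 cycle: step 3 state = step 1 state; never stabilizes
  -> state at step 30: (30-1) mod 2 = 1, same as step 2 -> [6 8 8]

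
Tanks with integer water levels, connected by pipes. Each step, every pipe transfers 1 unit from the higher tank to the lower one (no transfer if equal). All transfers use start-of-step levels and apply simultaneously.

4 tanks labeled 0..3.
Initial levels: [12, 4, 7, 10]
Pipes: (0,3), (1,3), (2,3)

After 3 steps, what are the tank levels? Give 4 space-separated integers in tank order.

Answer: 9 7 8 9

Derivation:
Step 1: flows [0->3,3->1,3->2] -> levels [11 5 8 9]
Step 2: flows [0->3,3->1,3->2] -> levels [10 6 9 8]
Step 3: flows [0->3,3->1,2->3] -> levels [9 7 8 9]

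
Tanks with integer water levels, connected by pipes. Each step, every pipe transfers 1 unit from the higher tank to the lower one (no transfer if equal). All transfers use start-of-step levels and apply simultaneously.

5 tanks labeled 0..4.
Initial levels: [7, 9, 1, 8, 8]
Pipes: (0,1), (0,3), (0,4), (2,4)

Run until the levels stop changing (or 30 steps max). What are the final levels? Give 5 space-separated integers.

Answer: 5 8 5 8 7

Derivation:
Step 1: flows [1->0,3->0,4->0,4->2] -> levels [10 8 2 7 6]
Step 2: flows [0->1,0->3,0->4,4->2] -> levels [7 9 3 8 6]
Step 3: flows [1->0,3->0,0->4,4->2] -> levels [8 8 4 7 6]
Step 4: flows [0=1,0->3,0->4,4->2] -> levels [6 8 5 8 6]
Step 5: flows [1->0,3->0,0=4,4->2] -> levels [8 7 6 7 5]
Step 6: flows [0->1,0->3,0->4,2->4] -> levels [5 8 5 8 7]
Step 7: flows [1->0,3->0,4->0,4->2] -> levels [8 7 6 7 5]
  -> period-2 cycle: step 7 state = step 5 state; never stabilizes
  -> state at step 30: (30-5) mod 2 = 1, same as step 6 -> [5 8 5 8 7]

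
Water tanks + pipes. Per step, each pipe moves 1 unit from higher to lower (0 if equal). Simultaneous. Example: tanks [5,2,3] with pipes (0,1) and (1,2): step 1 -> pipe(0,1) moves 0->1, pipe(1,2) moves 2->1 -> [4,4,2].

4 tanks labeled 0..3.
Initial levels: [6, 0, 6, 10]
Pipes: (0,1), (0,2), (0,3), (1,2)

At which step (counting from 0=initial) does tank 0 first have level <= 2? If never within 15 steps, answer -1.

Step 1: flows [0->1,0=2,3->0,2->1] -> levels [6 2 5 9]
Step 2: flows [0->1,0->2,3->0,2->1] -> levels [5 4 5 8]
Step 3: flows [0->1,0=2,3->0,2->1] -> levels [5 6 4 7]
Step 4: flows [1->0,0->2,3->0,1->2] -> levels [6 4 6 6]
Step 5: flows [0->1,0=2,0=3,2->1] -> levels [5 6 5 6]
Step 6: flows [1->0,0=2,3->0,1->2] -> levels [7 4 6 5]
Step 7: flows [0->1,0->2,0->3,2->1] -> levels [4 6 6 6]
Step 8: flows [1->0,2->0,3->0,1=2] -> levels [7 5 5 5]
Step 9: flows [0->1,0->2,0->3,1=2] -> levels [4 6 6 6]
  -> period-2 cycle (repeats step 7); tank 0 never drops to <=2
Tank 0 never reaches <=2 within 15 steps

Answer: -1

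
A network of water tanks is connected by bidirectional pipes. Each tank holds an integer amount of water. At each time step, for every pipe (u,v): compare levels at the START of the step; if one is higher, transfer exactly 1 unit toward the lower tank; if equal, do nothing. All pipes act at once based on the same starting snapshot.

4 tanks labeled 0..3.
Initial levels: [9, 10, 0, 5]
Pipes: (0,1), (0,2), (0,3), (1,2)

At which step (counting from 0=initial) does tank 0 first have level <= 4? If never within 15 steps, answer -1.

Step 1: flows [1->0,0->2,0->3,1->2] -> levels [8 8 2 6]
Step 2: flows [0=1,0->2,0->3,1->2] -> levels [6 7 4 7]
Step 3: flows [1->0,0->2,3->0,1->2] -> levels [7 5 6 6]
Step 4: flows [0->1,0->2,0->3,2->1] -> levels [4 7 6 7]
Tank 0 first reaches <=4 at step 4

Answer: 4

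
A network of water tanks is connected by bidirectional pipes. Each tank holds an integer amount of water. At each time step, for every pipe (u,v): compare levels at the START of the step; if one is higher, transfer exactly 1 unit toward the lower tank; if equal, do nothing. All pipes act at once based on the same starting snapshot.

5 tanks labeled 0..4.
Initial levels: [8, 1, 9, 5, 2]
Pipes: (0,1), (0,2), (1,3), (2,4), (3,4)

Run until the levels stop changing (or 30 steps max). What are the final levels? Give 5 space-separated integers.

Step 1: flows [0->1,2->0,3->1,2->4,3->4] -> levels [8 3 7 3 4]
Step 2: flows [0->1,0->2,1=3,2->4,4->3] -> levels [6 4 7 4 4]
Step 3: flows [0->1,2->0,1=3,2->4,3=4] -> levels [6 5 5 4 5]
Step 4: flows [0->1,0->2,1->3,2=4,4->3] -> levels [4 5 6 6 4]
Step 5: flows [1->0,2->0,3->1,2->4,3->4] -> levels [6 5 4 4 6]
Step 6: flows [0->1,0->2,1->3,4->2,4->3] -> levels [4 5 6 6 4]
  -> period-2 cycle: step 6 state = step 4 state; never stabilizes
  -> state at step 30: (30-4) mod 2 = 0, same as step 4 -> [4 5 6 6 4]

Answer: 4 5 6 6 4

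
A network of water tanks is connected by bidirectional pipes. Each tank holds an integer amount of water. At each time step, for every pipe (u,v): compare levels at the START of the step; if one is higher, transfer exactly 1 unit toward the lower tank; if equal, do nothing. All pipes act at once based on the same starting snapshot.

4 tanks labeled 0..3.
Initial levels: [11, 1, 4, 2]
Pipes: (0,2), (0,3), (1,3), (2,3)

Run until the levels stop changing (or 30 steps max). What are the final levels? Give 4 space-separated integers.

Answer: 4 4 4 6

Derivation:
Step 1: flows [0->2,0->3,3->1,2->3] -> levels [9 2 4 3]
Step 2: flows [0->2,0->3,3->1,2->3] -> levels [7 3 4 4]
Step 3: flows [0->2,0->3,3->1,2=3] -> levels [5 4 5 4]
Step 4: flows [0=2,0->3,1=3,2->3] -> levels [4 4 4 6]
Step 5: flows [0=2,3->0,3->1,3->2] -> levels [5 5 5 3]
Step 6: flows [0=2,0->3,1->3,2->3] -> levels [4 4 4 6]
  -> period-2 cycle: step 6 state = step 4 state; never stabilizes
  -> state at step 30: (30-4) mod 2 = 0, same as step 4 -> [4 4 4 6]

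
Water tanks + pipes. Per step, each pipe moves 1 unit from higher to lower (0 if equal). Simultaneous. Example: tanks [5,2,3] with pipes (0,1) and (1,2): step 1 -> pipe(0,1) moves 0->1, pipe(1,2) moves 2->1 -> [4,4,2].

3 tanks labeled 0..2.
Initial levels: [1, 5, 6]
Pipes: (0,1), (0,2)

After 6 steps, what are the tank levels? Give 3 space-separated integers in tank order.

Answer: 5 3 4

Derivation:
Step 1: flows [1->0,2->0] -> levels [3 4 5]
Step 2: flows [1->0,2->0] -> levels [5 3 4]
Step 3: flows [0->1,0->2] -> levels [3 4 5]
  -> period-2 cycle: step 3 state = step 1 state
  -> state at step 6: (6-1) mod 2 = 1, same as step 2 -> [5 3 4]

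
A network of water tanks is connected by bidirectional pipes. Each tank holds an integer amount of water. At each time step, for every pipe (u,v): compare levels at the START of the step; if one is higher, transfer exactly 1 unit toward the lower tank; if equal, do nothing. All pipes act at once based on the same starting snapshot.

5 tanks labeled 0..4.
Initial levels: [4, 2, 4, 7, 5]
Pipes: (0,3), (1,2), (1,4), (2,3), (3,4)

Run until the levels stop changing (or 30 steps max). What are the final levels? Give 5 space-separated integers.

Answer: 4 5 4 6 3

Derivation:
Step 1: flows [3->0,2->1,4->1,3->2,3->4] -> levels [5 4 4 4 5]
Step 2: flows [0->3,1=2,4->1,2=3,4->3] -> levels [4 5 4 6 3]
Step 3: flows [3->0,1->2,1->4,3->2,3->4] -> levels [5 3 6 3 5]
Step 4: flows [0->3,2->1,4->1,2->3,4->3] -> levels [4 5 4 6 3]
  -> period-2 cycle: step 4 state = step 2 state; never stabilizes
  -> state at step 30: (30-2) mod 2 = 0, same as step 2 -> [4 5 4 6 3]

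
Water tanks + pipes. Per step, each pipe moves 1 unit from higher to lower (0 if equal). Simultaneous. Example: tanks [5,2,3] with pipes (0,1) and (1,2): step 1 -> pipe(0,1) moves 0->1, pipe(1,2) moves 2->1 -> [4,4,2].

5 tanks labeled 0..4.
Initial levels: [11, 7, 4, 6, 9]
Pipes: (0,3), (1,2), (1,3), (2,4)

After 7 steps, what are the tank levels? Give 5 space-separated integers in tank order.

Step 1: flows [0->3,1->2,1->3,4->2] -> levels [10 5 6 8 8]
Step 2: flows [0->3,2->1,3->1,4->2] -> levels [9 7 6 8 7]
Step 3: flows [0->3,1->2,3->1,4->2] -> levels [8 7 8 8 6]
Step 4: flows [0=3,2->1,3->1,2->4] -> levels [8 9 6 7 7]
Step 5: flows [0->3,1->2,1->3,4->2] -> levels [7 7 8 9 6]
Step 6: flows [3->0,2->1,3->1,2->4] -> levels [8 9 6 7 7]
  -> period-2 cycle: step 6 state = step 4 state
  -> state at step 7: (7-4) mod 2 = 1, same as step 5 -> [7 7 8 9 6]

Answer: 7 7 8 9 6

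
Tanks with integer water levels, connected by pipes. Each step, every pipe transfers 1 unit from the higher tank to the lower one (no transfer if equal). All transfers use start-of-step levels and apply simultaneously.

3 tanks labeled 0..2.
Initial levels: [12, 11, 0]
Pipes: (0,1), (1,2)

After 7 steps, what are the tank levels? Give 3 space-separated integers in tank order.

Answer: 8 8 7

Derivation:
Step 1: flows [0->1,1->2] -> levels [11 11 1]
Step 2: flows [0=1,1->2] -> levels [11 10 2]
Step 3: flows [0->1,1->2] -> levels [10 10 3]
Step 4: flows [0=1,1->2] -> levels [10 9 4]
Step 5: flows [0->1,1->2] -> levels [9 9 5]
Step 6: flows [0=1,1->2] -> levels [9 8 6]
Step 7: flows [0->1,1->2] -> levels [8 8 7]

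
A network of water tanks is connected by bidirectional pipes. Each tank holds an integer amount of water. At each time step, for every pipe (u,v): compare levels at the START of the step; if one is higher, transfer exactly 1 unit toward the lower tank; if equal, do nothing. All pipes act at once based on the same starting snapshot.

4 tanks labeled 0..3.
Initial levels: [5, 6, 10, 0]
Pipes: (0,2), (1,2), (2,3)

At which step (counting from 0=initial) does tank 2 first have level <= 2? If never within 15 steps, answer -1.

Answer: -1

Derivation:
Step 1: flows [2->0,2->1,2->3] -> levels [6 7 7 1]
Step 2: flows [2->0,1=2,2->3] -> levels [7 7 5 2]
Step 3: flows [0->2,1->2,2->3] -> levels [6 6 6 3]
Step 4: flows [0=2,1=2,2->3] -> levels [6 6 5 4]
Step 5: flows [0->2,1->2,2->3] -> levels [5 5 6 5]
Step 6: flows [2->0,2->1,2->3] -> levels [6 6 3 6]
Step 7: flows [0->2,1->2,3->2] -> levels [5 5 6 5]
  -> period-2 cycle (repeats step 5); tank 2 never drops to <=2
Tank 2 never reaches <=2 within 15 steps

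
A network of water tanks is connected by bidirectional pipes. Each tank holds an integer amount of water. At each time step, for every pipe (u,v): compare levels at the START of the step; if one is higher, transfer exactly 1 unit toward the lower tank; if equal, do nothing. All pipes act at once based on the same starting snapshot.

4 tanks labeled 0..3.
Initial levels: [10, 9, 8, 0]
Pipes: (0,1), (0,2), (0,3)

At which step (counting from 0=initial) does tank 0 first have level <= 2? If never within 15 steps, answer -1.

Step 1: flows [0->1,0->2,0->3] -> levels [7 10 9 1]
Step 2: flows [1->0,2->0,0->3] -> levels [8 9 8 2]
Step 3: flows [1->0,0=2,0->3] -> levels [8 8 8 3]
Step 4: flows [0=1,0=2,0->3] -> levels [7 8 8 4]
Step 5: flows [1->0,2->0,0->3] -> levels [8 7 7 5]
Step 6: flows [0->1,0->2,0->3] -> levels [5 8 8 6]
Step 7: flows [1->0,2->0,3->0] -> levels [8 7 7 5]
  -> period-2 cycle (repeats step 5); tank 0 never drops to <=2
Tank 0 never reaches <=2 within 15 steps

Answer: -1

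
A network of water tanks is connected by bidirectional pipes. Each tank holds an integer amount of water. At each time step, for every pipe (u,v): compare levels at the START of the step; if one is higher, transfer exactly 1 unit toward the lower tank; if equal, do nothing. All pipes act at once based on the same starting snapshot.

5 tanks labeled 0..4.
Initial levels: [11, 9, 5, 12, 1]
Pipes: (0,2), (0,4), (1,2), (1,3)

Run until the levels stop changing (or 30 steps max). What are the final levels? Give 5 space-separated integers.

Step 1: flows [0->2,0->4,1->2,3->1] -> levels [9 9 7 11 2]
Step 2: flows [0->2,0->4,1->2,3->1] -> levels [7 9 9 10 3]
Step 3: flows [2->0,0->4,1=2,3->1] -> levels [7 10 8 9 4]
Step 4: flows [2->0,0->4,1->2,1->3] -> levels [7 8 8 10 5]
Step 5: flows [2->0,0->4,1=2,3->1] -> levels [7 9 7 9 6]
Step 6: flows [0=2,0->4,1->2,1=3] -> levels [6 8 8 9 7]
Step 7: flows [2->0,4->0,1=2,3->1] -> levels [8 9 7 8 6]
Step 8: flows [0->2,0->4,1->2,1->3] -> levels [6 7 9 9 7]
Step 9: flows [2->0,4->0,2->1,3->1] -> levels [8 9 7 8 6]
  -> period-2 cycle: step 9 state = step 7 state; never stabilizes
  -> state at step 30: (30-7) mod 2 = 1, same as step 8 -> [6 7 9 9 7]

Answer: 6 7 9 9 7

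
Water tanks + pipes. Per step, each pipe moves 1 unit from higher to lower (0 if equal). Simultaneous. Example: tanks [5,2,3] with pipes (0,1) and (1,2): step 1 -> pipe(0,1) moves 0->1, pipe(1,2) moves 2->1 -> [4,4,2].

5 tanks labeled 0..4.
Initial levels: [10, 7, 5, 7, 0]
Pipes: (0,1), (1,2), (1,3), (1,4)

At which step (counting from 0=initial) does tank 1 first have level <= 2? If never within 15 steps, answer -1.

Step 1: flows [0->1,1->2,1=3,1->4] -> levels [9 6 6 7 1]
Step 2: flows [0->1,1=2,3->1,1->4] -> levels [8 7 6 6 2]
Step 3: flows [0->1,1->2,1->3,1->4] -> levels [7 5 7 7 3]
Step 4: flows [0->1,2->1,3->1,1->4] -> levels [6 7 6 6 4]
Step 5: flows [1->0,1->2,1->3,1->4] -> levels [7 3 7 7 5]
Step 6: flows [0->1,2->1,3->1,4->1] -> levels [6 7 6 6 4]
  -> period-2 cycle (repeats step 4); tank 1 never drops to <=2
Tank 1 never reaches <=2 within 15 steps

Answer: -1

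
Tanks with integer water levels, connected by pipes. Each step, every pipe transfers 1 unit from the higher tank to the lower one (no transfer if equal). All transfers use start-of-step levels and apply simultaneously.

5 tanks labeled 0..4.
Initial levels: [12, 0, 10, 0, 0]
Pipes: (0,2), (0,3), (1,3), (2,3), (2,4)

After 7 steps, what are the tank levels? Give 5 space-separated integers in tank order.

Answer: 5 5 3 4 5

Derivation:
Step 1: flows [0->2,0->3,1=3,2->3,2->4] -> levels [10 0 9 2 1]
Step 2: flows [0->2,0->3,3->1,2->3,2->4] -> levels [8 1 8 3 2]
Step 3: flows [0=2,0->3,3->1,2->3,2->4] -> levels [7 2 6 4 3]
Step 4: flows [0->2,0->3,3->1,2->3,2->4] -> levels [5 3 5 5 4]
Step 5: flows [0=2,0=3,3->1,2=3,2->4] -> levels [5 4 4 4 5]
Step 6: flows [0->2,0->3,1=3,2=3,4->2] -> levels [3 4 6 5 4]
Step 7: flows [2->0,3->0,3->1,2->3,2->4] -> levels [5 5 3 4 5]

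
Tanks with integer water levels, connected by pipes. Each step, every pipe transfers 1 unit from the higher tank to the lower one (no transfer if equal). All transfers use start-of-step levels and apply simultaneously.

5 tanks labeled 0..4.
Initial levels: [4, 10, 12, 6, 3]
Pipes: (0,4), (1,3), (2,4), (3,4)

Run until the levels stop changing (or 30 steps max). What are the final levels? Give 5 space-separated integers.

Step 1: flows [0->4,1->3,2->4,3->4] -> levels [3 9 11 6 6]
Step 2: flows [4->0,1->3,2->4,3=4] -> levels [4 8 10 7 6]
Step 3: flows [4->0,1->3,2->4,3->4] -> levels [5 7 9 7 7]
Step 4: flows [4->0,1=3,2->4,3=4] -> levels [6 7 8 7 7]
Step 5: flows [4->0,1=3,2->4,3=4] -> levels [7 7 7 7 7]
Step 6: flows [0=4,1=3,2=4,3=4] -> levels [7 7 7 7 7]
  -> stable (no change)

Answer: 7 7 7 7 7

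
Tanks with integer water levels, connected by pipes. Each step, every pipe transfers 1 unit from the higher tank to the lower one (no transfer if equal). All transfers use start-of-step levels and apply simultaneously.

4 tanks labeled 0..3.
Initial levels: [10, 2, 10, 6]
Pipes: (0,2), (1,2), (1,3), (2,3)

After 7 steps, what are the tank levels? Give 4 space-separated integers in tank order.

Answer: 8 7 6 7

Derivation:
Step 1: flows [0=2,2->1,3->1,2->3] -> levels [10 4 8 6]
Step 2: flows [0->2,2->1,3->1,2->3] -> levels [9 6 7 6]
Step 3: flows [0->2,2->1,1=3,2->3] -> levels [8 7 6 7]
Step 4: flows [0->2,1->2,1=3,3->2] -> levels [7 6 9 6]
Step 5: flows [2->0,2->1,1=3,2->3] -> levels [8 7 6 7]
  -> period-2 cycle: step 5 state = step 3 state
  -> state at step 7: (7-3) mod 2 = 0, same as step 3 -> [8 7 6 7]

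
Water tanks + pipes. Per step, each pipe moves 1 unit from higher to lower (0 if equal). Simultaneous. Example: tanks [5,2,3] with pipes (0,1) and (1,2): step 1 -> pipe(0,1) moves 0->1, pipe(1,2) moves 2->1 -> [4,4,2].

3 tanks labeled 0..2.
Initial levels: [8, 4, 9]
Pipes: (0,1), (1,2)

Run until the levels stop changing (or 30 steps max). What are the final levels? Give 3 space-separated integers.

Step 1: flows [0->1,2->1] -> levels [7 6 8]
Step 2: flows [0->1,2->1] -> levels [6 8 7]
Step 3: flows [1->0,1->2] -> levels [7 6 8]
  -> period-2 cycle: step 3 state = step 1 state; never stabilizes
  -> state at step 30: (30-1) mod 2 = 1, same as step 2 -> [6 8 7]

Answer: 6 8 7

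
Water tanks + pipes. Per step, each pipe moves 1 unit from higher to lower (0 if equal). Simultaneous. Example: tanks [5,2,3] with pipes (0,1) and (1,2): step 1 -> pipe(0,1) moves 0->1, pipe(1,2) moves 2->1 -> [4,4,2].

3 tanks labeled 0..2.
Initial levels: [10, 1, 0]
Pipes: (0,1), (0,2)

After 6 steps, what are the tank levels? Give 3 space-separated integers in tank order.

Step 1: flows [0->1,0->2] -> levels [8 2 1]
Step 2: flows [0->1,0->2] -> levels [6 3 2]
Step 3: flows [0->1,0->2] -> levels [4 4 3]
Step 4: flows [0=1,0->2] -> levels [3 4 4]
Step 5: flows [1->0,2->0] -> levels [5 3 3]
Step 6: flows [0->1,0->2] -> levels [3 4 4]

Answer: 3 4 4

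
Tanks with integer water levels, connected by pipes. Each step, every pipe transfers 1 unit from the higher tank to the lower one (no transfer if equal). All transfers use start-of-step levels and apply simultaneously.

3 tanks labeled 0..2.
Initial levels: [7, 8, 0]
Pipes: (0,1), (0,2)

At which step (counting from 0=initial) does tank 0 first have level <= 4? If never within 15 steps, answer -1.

Step 1: flows [1->0,0->2] -> levels [7 7 1]
Step 2: flows [0=1,0->2] -> levels [6 7 2]
Step 3: flows [1->0,0->2] -> levels [6 6 3]
Step 4: flows [0=1,0->2] -> levels [5 6 4]
Step 5: flows [1->0,0->2] -> levels [5 5 5]
Step 6: flows [0=1,0=2] -> levels [5 5 5]
  -> stable; tank 0 stays at 5 > 4
Tank 0 never reaches <=4 within 15 steps

Answer: -1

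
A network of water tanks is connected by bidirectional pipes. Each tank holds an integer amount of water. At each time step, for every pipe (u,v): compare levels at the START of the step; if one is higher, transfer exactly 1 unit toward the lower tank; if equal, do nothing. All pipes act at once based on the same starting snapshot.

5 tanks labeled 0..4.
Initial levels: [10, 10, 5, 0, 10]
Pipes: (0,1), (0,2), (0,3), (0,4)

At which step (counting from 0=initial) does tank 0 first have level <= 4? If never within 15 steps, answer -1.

Answer: -1

Derivation:
Step 1: flows [0=1,0->2,0->3,0=4] -> levels [8 10 6 1 10]
Step 2: flows [1->0,0->2,0->3,4->0] -> levels [8 9 7 2 9]
Step 3: flows [1->0,0->2,0->3,4->0] -> levels [8 8 8 3 8]
Step 4: flows [0=1,0=2,0->3,0=4] -> levels [7 8 8 4 8]
Step 5: flows [1->0,2->0,0->3,4->0] -> levels [9 7 7 5 7]
Step 6: flows [0->1,0->2,0->3,0->4] -> levels [5 8 8 6 8]
Step 7: flows [1->0,2->0,3->0,4->0] -> levels [9 7 7 5 7]
  -> period-2 cycle (repeats step 5); tank 0 never drops to <=4
Tank 0 never reaches <=4 within 15 steps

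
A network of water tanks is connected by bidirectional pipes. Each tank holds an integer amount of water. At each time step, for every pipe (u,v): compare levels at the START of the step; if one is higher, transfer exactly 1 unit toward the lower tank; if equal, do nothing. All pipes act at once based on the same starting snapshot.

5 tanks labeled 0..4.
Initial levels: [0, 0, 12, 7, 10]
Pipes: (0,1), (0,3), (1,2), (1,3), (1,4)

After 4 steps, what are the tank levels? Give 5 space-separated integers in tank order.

Answer: 5 5 8 5 6

Derivation:
Step 1: flows [0=1,3->0,2->1,3->1,4->1] -> levels [1 3 11 5 9]
Step 2: flows [1->0,3->0,2->1,3->1,4->1] -> levels [3 5 10 3 8]
Step 3: flows [1->0,0=3,2->1,1->3,4->1] -> levels [4 5 9 4 7]
Step 4: flows [1->0,0=3,2->1,1->3,4->1] -> levels [5 5 8 5 6]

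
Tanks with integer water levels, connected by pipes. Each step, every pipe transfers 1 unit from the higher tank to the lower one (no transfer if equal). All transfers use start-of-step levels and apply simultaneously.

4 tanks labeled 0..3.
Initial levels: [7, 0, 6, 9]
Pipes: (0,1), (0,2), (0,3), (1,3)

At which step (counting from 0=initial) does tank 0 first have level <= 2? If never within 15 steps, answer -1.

Answer: -1

Derivation:
Step 1: flows [0->1,0->2,3->0,3->1] -> levels [6 2 7 7]
Step 2: flows [0->1,2->0,3->0,3->1] -> levels [7 4 6 5]
Step 3: flows [0->1,0->2,0->3,3->1] -> levels [4 6 7 5]
Step 4: flows [1->0,2->0,3->0,1->3] -> levels [7 4 6 5]
  -> period-2 cycle (repeats step 2); tank 0 never drops to <=2
Tank 0 never reaches <=2 within 15 steps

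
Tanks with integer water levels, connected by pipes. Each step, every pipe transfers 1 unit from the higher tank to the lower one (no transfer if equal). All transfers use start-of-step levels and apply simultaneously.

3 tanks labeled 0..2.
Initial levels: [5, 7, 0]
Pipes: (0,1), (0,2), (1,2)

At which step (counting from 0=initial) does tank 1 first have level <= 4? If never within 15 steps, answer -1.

Answer: 2

Derivation:
Step 1: flows [1->0,0->2,1->2] -> levels [5 5 2]
Step 2: flows [0=1,0->2,1->2] -> levels [4 4 4]
Tank 1 first reaches <=4 at step 2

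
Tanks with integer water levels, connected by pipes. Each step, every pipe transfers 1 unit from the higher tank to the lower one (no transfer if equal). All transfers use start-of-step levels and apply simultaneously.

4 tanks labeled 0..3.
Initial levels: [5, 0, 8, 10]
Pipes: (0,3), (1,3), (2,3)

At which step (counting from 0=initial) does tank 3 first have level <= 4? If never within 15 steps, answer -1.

Step 1: flows [3->0,3->1,3->2] -> levels [6 1 9 7]
Step 2: flows [3->0,3->1,2->3] -> levels [7 2 8 6]
Step 3: flows [0->3,3->1,2->3] -> levels [6 3 7 7]
Step 4: flows [3->0,3->1,2=3] -> levels [7 4 7 5]
Step 5: flows [0->3,3->1,2->3] -> levels [6 5 6 6]
Step 6: flows [0=3,3->1,2=3] -> levels [6 6 6 5]
Step 7: flows [0->3,1->3,2->3] -> levels [5 5 5 8]
Step 8: flows [3->0,3->1,3->2] -> levels [6 6 6 5]
  -> period-2 cycle (repeats step 6); tank 3 never drops to <=4
Tank 3 never reaches <=4 within 15 steps

Answer: -1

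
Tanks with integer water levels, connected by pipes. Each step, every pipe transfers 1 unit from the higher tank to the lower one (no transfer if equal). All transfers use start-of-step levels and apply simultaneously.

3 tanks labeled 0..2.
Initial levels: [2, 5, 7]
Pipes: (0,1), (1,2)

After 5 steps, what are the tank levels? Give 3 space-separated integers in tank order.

Step 1: flows [1->0,2->1] -> levels [3 5 6]
Step 2: flows [1->0,2->1] -> levels [4 5 5]
Step 3: flows [1->0,1=2] -> levels [5 4 5]
Step 4: flows [0->1,2->1] -> levels [4 6 4]
Step 5: flows [1->0,1->2] -> levels [5 4 5]

Answer: 5 4 5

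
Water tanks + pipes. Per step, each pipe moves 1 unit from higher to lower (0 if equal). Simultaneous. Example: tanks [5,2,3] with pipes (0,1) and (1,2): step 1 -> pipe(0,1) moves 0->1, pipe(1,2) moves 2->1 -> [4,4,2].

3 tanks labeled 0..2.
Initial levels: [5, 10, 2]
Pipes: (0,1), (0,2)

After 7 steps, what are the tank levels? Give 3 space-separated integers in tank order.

Answer: 5 6 6

Derivation:
Step 1: flows [1->0,0->2] -> levels [5 9 3]
Step 2: flows [1->0,0->2] -> levels [5 8 4]
Step 3: flows [1->0,0->2] -> levels [5 7 5]
Step 4: flows [1->0,0=2] -> levels [6 6 5]
Step 5: flows [0=1,0->2] -> levels [5 6 6]
Step 6: flows [1->0,2->0] -> levels [7 5 5]
Step 7: flows [0->1,0->2] -> levels [5 6 6]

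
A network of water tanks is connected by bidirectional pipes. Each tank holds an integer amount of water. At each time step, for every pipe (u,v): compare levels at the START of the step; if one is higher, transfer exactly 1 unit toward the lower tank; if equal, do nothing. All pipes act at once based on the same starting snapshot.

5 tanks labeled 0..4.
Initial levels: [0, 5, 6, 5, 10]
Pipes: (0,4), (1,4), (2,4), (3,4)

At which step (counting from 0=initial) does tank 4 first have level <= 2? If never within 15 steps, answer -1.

Answer: -1

Derivation:
Step 1: flows [4->0,4->1,4->2,4->3] -> levels [1 6 7 6 6]
Step 2: flows [4->0,1=4,2->4,3=4] -> levels [2 6 6 6 6]
Step 3: flows [4->0,1=4,2=4,3=4] -> levels [3 6 6 6 5]
Step 4: flows [4->0,1->4,2->4,3->4] -> levels [4 5 5 5 7]
Step 5: flows [4->0,4->1,4->2,4->3] -> levels [5 6 6 6 3]
Step 6: flows [0->4,1->4,2->4,3->4] -> levels [4 5 5 5 7]
  -> period-2 cycle (repeats step 4); tank 4 never drops to <=2
Tank 4 never reaches <=2 within 15 steps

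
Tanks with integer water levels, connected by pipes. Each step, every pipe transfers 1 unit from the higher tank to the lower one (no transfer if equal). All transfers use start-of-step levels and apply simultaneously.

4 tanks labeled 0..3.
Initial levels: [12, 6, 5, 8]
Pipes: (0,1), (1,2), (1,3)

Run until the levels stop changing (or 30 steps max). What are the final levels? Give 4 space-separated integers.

Step 1: flows [0->1,1->2,3->1] -> levels [11 7 6 7]
Step 2: flows [0->1,1->2,1=3] -> levels [10 7 7 7]
Step 3: flows [0->1,1=2,1=3] -> levels [9 8 7 7]
Step 4: flows [0->1,1->2,1->3] -> levels [8 7 8 8]
Step 5: flows [0->1,2->1,3->1] -> levels [7 10 7 7]
Step 6: flows [1->0,1->2,1->3] -> levels [8 7 8 8]
  -> period-2 cycle: step 6 state = step 4 state; never stabilizes
  -> state at step 30: (30-4) mod 2 = 0, same as step 4 -> [8 7 8 8]

Answer: 8 7 8 8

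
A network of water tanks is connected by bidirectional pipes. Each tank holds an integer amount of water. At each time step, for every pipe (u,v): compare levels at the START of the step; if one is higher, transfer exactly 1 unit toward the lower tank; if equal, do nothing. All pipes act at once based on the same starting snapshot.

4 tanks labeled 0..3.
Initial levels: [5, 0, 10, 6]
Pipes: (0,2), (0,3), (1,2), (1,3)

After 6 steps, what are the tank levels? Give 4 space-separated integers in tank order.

Step 1: flows [2->0,3->0,2->1,3->1] -> levels [7 2 8 4]
Step 2: flows [2->0,0->3,2->1,3->1] -> levels [7 4 6 4]
Step 3: flows [0->2,0->3,2->1,1=3] -> levels [5 5 6 5]
Step 4: flows [2->0,0=3,2->1,1=3] -> levels [6 6 4 5]
Step 5: flows [0->2,0->3,1->2,1->3] -> levels [4 4 6 7]
Step 6: flows [2->0,3->0,2->1,3->1] -> levels [6 6 4 5]

Answer: 6 6 4 5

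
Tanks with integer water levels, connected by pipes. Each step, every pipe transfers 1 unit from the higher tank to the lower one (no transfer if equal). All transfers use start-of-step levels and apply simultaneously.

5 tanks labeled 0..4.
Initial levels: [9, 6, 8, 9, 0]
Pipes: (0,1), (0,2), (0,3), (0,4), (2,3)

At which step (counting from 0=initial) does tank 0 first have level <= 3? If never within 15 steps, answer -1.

Step 1: flows [0->1,0->2,0=3,0->4,3->2] -> levels [6 7 10 8 1]
Step 2: flows [1->0,2->0,3->0,0->4,2->3] -> levels [8 6 8 8 2]
Step 3: flows [0->1,0=2,0=3,0->4,2=3] -> levels [6 7 8 8 3]
Step 4: flows [1->0,2->0,3->0,0->4,2=3] -> levels [8 6 7 7 4]
Step 5: flows [0->1,0->2,0->3,0->4,2=3] -> levels [4 7 8 8 5]
Step 6: flows [1->0,2->0,3->0,4->0,2=3] -> levels [8 6 7 7 4]
  -> period-2 cycle (repeats step 4); tank 0 never drops to <=3
Tank 0 never reaches <=3 within 15 steps

Answer: -1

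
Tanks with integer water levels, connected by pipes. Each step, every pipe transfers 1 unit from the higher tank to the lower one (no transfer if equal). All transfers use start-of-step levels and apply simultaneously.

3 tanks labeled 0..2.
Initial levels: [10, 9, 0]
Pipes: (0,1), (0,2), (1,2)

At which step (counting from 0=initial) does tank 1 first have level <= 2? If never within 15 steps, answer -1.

Answer: -1

Derivation:
Step 1: flows [0->1,0->2,1->2] -> levels [8 9 2]
Step 2: flows [1->0,0->2,1->2] -> levels [8 7 4]
Step 3: flows [0->1,0->2,1->2] -> levels [6 7 6]
Step 4: flows [1->0,0=2,1->2] -> levels [7 5 7]
Step 5: flows [0->1,0=2,2->1] -> levels [6 7 6]
  -> period-2 cycle (repeats step 3); tank 1 never drops to <=2
Tank 1 never reaches <=2 within 15 steps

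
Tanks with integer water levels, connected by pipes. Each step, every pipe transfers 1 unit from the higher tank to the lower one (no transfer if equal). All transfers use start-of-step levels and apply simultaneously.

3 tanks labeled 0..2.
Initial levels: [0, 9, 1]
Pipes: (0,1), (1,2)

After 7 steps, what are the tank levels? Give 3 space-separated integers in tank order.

Answer: 4 2 4

Derivation:
Step 1: flows [1->0,1->2] -> levels [1 7 2]
Step 2: flows [1->0,1->2] -> levels [2 5 3]
Step 3: flows [1->0,1->2] -> levels [3 3 4]
Step 4: flows [0=1,2->1] -> levels [3 4 3]
Step 5: flows [1->0,1->2] -> levels [4 2 4]
Step 6: flows [0->1,2->1] -> levels [3 4 3]
  -> period-2 cycle: step 6 state = step 4 state
  -> state at step 7: (7-4) mod 2 = 1, same as step 5 -> [4 2 4]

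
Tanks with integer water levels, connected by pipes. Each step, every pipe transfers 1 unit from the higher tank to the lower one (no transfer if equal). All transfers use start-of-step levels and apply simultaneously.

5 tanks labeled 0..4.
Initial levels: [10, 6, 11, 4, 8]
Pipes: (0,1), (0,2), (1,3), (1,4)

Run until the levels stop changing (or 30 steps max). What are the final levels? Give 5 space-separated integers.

Step 1: flows [0->1,2->0,1->3,4->1] -> levels [10 7 10 5 7]
Step 2: flows [0->1,0=2,1->3,1=4] -> levels [9 7 10 6 7]
Step 3: flows [0->1,2->0,1->3,1=4] -> levels [9 7 9 7 7]
Step 4: flows [0->1,0=2,1=3,1=4] -> levels [8 8 9 7 7]
Step 5: flows [0=1,2->0,1->3,1->4] -> levels [9 6 8 8 8]
Step 6: flows [0->1,0->2,3->1,4->1] -> levels [7 9 9 7 7]
Step 7: flows [1->0,2->0,1->3,1->4] -> levels [9 6 8 8 8]
  -> period-2 cycle: step 7 state = step 5 state; never stabilizes
  -> state at step 30: (30-5) mod 2 = 1, same as step 6 -> [7 9 9 7 7]

Answer: 7 9 9 7 7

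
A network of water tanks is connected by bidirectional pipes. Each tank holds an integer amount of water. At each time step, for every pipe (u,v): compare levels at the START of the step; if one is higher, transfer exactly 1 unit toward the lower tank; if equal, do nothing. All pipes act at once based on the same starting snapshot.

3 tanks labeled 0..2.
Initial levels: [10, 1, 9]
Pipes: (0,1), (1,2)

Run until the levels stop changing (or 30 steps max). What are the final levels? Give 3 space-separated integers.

Answer: 7 6 7

Derivation:
Step 1: flows [0->1,2->1] -> levels [9 3 8]
Step 2: flows [0->1,2->1] -> levels [8 5 7]
Step 3: flows [0->1,2->1] -> levels [7 7 6]
Step 4: flows [0=1,1->2] -> levels [7 6 7]
Step 5: flows [0->1,2->1] -> levels [6 8 6]
Step 6: flows [1->0,1->2] -> levels [7 6 7]
  -> period-2 cycle: step 6 state = step 4 state; never stabilizes
  -> state at step 30: (30-4) mod 2 = 0, same as step 4 -> [7 6 7]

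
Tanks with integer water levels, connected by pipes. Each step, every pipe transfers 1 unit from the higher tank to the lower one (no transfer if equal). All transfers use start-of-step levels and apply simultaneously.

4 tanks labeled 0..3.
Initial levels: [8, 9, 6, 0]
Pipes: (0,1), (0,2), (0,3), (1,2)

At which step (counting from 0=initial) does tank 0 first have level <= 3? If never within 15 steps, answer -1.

Step 1: flows [1->0,0->2,0->3,1->2] -> levels [7 7 8 1]
Step 2: flows [0=1,2->0,0->3,2->1] -> levels [7 8 6 2]
Step 3: flows [1->0,0->2,0->3,1->2] -> levels [6 6 8 3]
Step 4: flows [0=1,2->0,0->3,2->1] -> levels [6 7 6 4]
Step 5: flows [1->0,0=2,0->3,1->2] -> levels [6 5 7 5]
Step 6: flows [0->1,2->0,0->3,2->1] -> levels [5 7 5 6]
Step 7: flows [1->0,0=2,3->0,1->2] -> levels [7 5 6 5]
Step 8: flows [0->1,0->2,0->3,2->1] -> levels [4 7 6 6]
Step 9: flows [1->0,2->0,3->0,1->2] -> levels [7 5 6 5]
  -> period-2 cycle (repeats step 7); tank 0 never drops to <=3
Tank 0 never reaches <=3 within 15 steps

Answer: -1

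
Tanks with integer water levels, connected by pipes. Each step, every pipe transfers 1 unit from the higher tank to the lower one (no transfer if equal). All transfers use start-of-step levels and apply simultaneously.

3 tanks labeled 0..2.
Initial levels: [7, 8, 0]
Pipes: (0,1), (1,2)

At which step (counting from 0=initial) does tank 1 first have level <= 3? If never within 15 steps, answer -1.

Step 1: flows [1->0,1->2] -> levels [8 6 1]
Step 2: flows [0->1,1->2] -> levels [7 6 2]
Step 3: flows [0->1,1->2] -> levels [6 6 3]
Step 4: flows [0=1,1->2] -> levels [6 5 4]
Step 5: flows [0->1,1->2] -> levels [5 5 5]
Step 6: flows [0=1,1=2] -> levels [5 5 5]
  -> stable; tank 1 stays at 5 > 3
Tank 1 never reaches <=3 within 15 steps

Answer: -1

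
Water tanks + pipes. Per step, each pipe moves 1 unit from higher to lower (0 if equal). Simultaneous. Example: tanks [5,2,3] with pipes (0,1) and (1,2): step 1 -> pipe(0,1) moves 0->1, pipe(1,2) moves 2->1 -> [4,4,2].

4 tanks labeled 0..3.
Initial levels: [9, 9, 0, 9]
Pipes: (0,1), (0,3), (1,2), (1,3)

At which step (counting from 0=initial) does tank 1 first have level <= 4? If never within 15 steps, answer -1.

Step 1: flows [0=1,0=3,1->2,1=3] -> levels [9 8 1 9]
Step 2: flows [0->1,0=3,1->2,3->1] -> levels [8 9 2 8]
Step 3: flows [1->0,0=3,1->2,1->3] -> levels [9 6 3 9]
Step 4: flows [0->1,0=3,1->2,3->1] -> levels [8 7 4 8]
Step 5: flows [0->1,0=3,1->2,3->1] -> levels [7 8 5 7]
Step 6: flows [1->0,0=3,1->2,1->3] -> levels [8 5 6 8]
Step 7: flows [0->1,0=3,2->1,3->1] -> levels [7 8 5 7]
  -> period-2 cycle (repeats step 5); tank 1 never drops to <=4
Tank 1 never reaches <=4 within 15 steps

Answer: -1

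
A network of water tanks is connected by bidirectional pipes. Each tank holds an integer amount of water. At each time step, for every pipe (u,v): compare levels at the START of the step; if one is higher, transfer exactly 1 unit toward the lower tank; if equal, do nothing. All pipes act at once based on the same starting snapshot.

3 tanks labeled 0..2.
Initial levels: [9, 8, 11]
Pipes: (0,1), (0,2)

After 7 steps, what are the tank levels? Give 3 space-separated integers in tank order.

Step 1: flows [0->1,2->0] -> levels [9 9 10]
Step 2: flows [0=1,2->0] -> levels [10 9 9]
Step 3: flows [0->1,0->2] -> levels [8 10 10]
Step 4: flows [1->0,2->0] -> levels [10 9 9]
  -> period-2 cycle: step 4 state = step 2 state
  -> state at step 7: (7-2) mod 2 = 1, same as step 3 -> [8 10 10]

Answer: 8 10 10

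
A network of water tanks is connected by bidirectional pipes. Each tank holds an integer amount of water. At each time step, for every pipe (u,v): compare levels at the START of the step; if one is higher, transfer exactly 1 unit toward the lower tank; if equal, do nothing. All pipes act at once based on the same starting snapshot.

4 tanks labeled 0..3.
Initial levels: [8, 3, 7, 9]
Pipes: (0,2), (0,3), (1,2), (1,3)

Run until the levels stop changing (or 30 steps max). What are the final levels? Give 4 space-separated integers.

Step 1: flows [0->2,3->0,2->1,3->1] -> levels [8 5 7 7]
Step 2: flows [0->2,0->3,2->1,3->1] -> levels [6 7 7 7]
Step 3: flows [2->0,3->0,1=2,1=3] -> levels [8 7 6 6]
Step 4: flows [0->2,0->3,1->2,1->3] -> levels [6 5 8 8]
Step 5: flows [2->0,3->0,2->1,3->1] -> levels [8 7 6 6]
  -> period-2 cycle: step 5 state = step 3 state; never stabilizes
  -> state at step 30: (30-3) mod 2 = 1, same as step 4 -> [6 5 8 8]

Answer: 6 5 8 8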